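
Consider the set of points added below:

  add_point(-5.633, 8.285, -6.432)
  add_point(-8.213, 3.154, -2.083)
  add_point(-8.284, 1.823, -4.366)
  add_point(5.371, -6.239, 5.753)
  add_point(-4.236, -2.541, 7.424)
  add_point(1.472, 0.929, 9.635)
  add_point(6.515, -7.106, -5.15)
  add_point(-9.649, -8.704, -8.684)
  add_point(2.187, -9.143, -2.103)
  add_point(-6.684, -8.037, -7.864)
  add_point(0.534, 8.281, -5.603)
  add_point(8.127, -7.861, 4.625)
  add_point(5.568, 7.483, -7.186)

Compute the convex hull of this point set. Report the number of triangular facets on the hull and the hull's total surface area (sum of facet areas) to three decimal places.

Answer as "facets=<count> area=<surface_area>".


facets=20 area=973.891

Points on the hull: [0, 1, 2, 3, 4, 5, 6, 7, 8, 10, 11, 12] (12 of 13).

Per-facet area ½‖(b−a)×(c−a)‖:
  f1: (p12, p0, p7) → 97.9377
  f2: (p12, p5, p11) → 108.7971
  f3: (p4, p11, p7) → 124.1265
  f4: (p6, p12, p7) → 122.6822
  f5: (p6, p12, p11) → 71.5131
  f6: (p10, p5, p0) → 51.9064
  f7: (p10, p12, p0) → 7.3937
  f8: (p10, p12, p5) → 44.7084
  f9: (p3, p5, p11) → 7.4714
  f10: (p3, p4, p11) → 4.1841
  f11: (p3, p4, p5) → 31.2938
  f12: (p2, p0, p7) → 27.5369
  f13: (p1, p5, p0) → 52.0886
  f14: (p1, p4, p5) → 39.6540
  f15: (p1, p2, p0) → 9.4100
  f16: (p1, p4, p7) → 80.3416
  f17: (p1, p2, p7) → 9.2657
  f18: (p8, p11, p7) → 22.8557
  f19: (p8, p6, p7) → 35.3145
  f20: (p8, p6, p11) → 25.4097
Σ area = 973.891

Euler characteristic 12−30+20 = 2 ✓


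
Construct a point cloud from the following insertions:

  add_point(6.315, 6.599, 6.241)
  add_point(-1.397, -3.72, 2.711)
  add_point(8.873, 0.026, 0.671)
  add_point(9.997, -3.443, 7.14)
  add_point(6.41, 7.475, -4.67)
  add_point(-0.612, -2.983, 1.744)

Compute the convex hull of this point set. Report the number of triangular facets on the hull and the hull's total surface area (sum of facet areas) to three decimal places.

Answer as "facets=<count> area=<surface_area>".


Points on the hull: [0, 1, 2, 3, 4, 5] (6 of 6).

Triangle areas on the boundary:
  f1: (p0, p3, p1) → 61.9741
  f2: (p0, p4, p1) → 71.6815
  f3: (p0, p4, p3) → 58.0335
  f4: (p2, p4, p3) → 15.6391
  f5: (p5, p3, p1) → 8.5071
  f6: (p5, p2, p3) → 37.0095
  f7: (p5, p4, p1) → 3.2130
  f8: (p5, p2, p4) → 47.4355
Σ area = 303.493

Check V−E+F: 6 − 12 + 8 = 2.

facets=8 area=303.493


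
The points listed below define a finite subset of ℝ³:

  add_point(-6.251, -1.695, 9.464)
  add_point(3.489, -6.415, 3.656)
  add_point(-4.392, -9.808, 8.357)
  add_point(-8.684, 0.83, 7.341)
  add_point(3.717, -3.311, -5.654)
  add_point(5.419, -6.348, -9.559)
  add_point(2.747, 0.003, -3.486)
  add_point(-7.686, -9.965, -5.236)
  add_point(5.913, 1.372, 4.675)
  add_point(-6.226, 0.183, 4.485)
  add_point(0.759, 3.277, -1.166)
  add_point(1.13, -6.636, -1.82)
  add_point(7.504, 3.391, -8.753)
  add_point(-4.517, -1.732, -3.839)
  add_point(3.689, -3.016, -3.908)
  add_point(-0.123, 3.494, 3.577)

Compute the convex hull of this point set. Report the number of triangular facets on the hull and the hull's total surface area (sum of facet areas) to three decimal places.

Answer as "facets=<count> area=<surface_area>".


11 of the 16 inputs are extreme points: [0, 1, 2, 3, 5, 7, 8, 10, 12, 13, 15].

Triangle areas on the boundary:
  f1: (p13, p7, p3) → 53.2160
  f2: (p13, p7, p12) → 50.3973
  f3: (p2, p7, p3) → 79.4606
  f4: (p2, p0, p3) → 12.9538
  f5: (p2, p8, p0) → 56.3529
  f6: (p2, p8, p1) → 34.6658
  f7: (p5, p7, p12) → 64.8670
  f8: (p5, p8, p12) → 68.0351
  f9: (p5, p8, p1) → 54.7278
  f10: (p5, p2, p7) → 99.4865
  f11: (p5, p2, p1) → 52.5779
  f12: (p10, p13, p3) → 46.1411
  f13: (p10, p13, p12) → 38.5340
  f14: (p15, p0, p3) → 19.6939
  f15: (p15, p8, p0) → 30.8097
  f16: (p15, p10, p3) → 19.9301
  f17: (p15, p8, p12) → 44.1256
  f18: (p15, p10, p12) → 12.7211
Σ area = 838.696

Check V−E+F: 11 − 27 + 18 = 2.

facets=18 area=838.696


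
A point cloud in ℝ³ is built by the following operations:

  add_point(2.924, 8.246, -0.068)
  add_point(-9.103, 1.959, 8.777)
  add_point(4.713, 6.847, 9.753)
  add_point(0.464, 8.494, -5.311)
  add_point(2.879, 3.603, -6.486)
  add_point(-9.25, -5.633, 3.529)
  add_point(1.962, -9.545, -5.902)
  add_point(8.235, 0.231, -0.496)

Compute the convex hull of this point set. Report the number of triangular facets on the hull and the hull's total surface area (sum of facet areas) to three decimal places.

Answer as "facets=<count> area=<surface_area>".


facets=12 area=778.172

Extreme-point indices: [0, 1, 2, 3, 4, 5, 6, 7] — 8 of 8 on the boundary.

Triangle areas on the boundary:
  f1: (p6, p3, p5) → 129.2169
  f2: (p6, p2, p5) → 147.6086
  f3: (p6, p2, p7) → 64.9250
  f4: (p1, p3, p5) → 83.3996
  f5: (p1, p2, p5) → 64.0724
  f6: (p1, p2, p3) → 110.8627
  f7: (p0, p3, p7) → 27.1501
  f8: (p0, p2, p7) → 47.8004
  f9: (p0, p2, p3) → 7.9284
  f10: (p4, p3, p7) → 21.5814
  f11: (p4, p6, p7) → 53.3262
  f12: (p4, p6, p3) → 20.2999
Σ area = 778.172

Euler characteristic 8−18+12 = 2 ✓


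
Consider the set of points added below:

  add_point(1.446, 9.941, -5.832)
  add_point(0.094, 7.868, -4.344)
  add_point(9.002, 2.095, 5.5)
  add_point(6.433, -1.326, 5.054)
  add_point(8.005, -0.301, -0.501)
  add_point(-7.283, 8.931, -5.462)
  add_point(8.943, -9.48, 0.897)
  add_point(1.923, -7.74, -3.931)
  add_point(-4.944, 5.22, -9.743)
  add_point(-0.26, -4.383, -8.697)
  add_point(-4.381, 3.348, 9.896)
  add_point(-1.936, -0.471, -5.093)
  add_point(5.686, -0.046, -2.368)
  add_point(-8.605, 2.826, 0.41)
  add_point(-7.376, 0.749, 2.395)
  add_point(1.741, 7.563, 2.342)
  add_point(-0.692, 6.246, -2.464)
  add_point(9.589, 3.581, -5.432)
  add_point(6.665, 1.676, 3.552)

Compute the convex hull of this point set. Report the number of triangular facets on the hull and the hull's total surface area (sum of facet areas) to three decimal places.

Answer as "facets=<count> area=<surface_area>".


Extreme-point indices: [0, 2, 3, 5, 6, 7, 8, 9, 10, 13, 14, 15, 17] — 13 of 19 on the boundary.

Area of each hull facet:
  f1: (p9, p6, p17) → 83.7578
  f2: (p14, p10, p13) → 11.5048
  f3: (p14, p10, p6) → 81.7671
  f4: (p14, p9, p13) → 22.0577
  f5: (p2, p6, p17) → 66.7942
  f6: (p2, p0, p17) → 56.9403
  f7: (p5, p10, p13) → 37.8902
  f8: (p8, p9, p17) → 68.9075
  f9: (p8, p0, p17) → 44.2391
  f10: (p8, p5, p0) → 25.3619
  f11: (p8, p9, p13) → 58.7682
  f12: (p8, p5, p13) → 26.1259
  f13: (p7, p9, p6) → 15.6415
  f14: (p7, p14, p6) → 56.0425
  f15: (p7, p14, p9) → 42.8548
  f16: (p3, p10, p6) → 42.7840
  f17: (p3, p2, p6) → 16.7595
  f18: (p3, p2, p10) → 26.9669
  f19: (p15, p2, p10) → 50.9732
  f20: (p15, p2, p0) → 35.4989
  f21: (p15, p5, p10) → 63.4543
  f22: (p15, p5, p0) → 37.4308
Σ area = 972.521

Check V−E+F: 13 − 33 + 22 = 2.

facets=22 area=972.521


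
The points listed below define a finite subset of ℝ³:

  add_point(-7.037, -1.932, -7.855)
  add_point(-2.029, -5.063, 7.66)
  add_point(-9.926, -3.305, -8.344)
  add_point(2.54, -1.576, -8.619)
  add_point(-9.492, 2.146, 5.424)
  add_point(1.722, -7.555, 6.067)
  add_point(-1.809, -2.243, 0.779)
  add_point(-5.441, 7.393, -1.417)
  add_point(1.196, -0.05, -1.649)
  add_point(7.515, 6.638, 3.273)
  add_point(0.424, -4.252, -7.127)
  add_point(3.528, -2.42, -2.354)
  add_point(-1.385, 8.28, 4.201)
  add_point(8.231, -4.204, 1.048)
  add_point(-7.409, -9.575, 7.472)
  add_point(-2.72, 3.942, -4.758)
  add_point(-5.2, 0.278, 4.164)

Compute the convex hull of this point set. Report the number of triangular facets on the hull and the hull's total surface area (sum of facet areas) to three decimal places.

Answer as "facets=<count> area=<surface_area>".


Hull vertices (13/17): indices [0, 1, 2, 3, 4, 5, 7, 9, 10, 12, 13, 14, 15].

Area of each hull facet:
  f1: (p4, p14, p2) → 87.7669
  f2: (p1, p4, p12) → 53.9187
  f3: (p1, p4, p14) → 37.0607
  f4: (p7, p4, p2) → 62.9286
  f5: (p7, p4, p12) → 32.1216
  f6: (p9, p3, p13) → 63.6532
  f7: (p9, p1, p12) → 62.4339
  f8: (p9, p7, p12) → 28.1647
  f9: (p10, p14, p2) → 86.2618
  f10: (p10, p3, p2) → 17.3935
  f11: (p10, p3, p13) → 20.9274
  f12: (p0, p3, p2) → 6.9979
  f13: (p15, p9, p3) → 56.6279
  f14: (p15, p9, p7) → 36.4380
  f15: (p15, p0, p3) → 32.0609
  f16: (p15, p7, p2) → 28.6041
  f17: (p15, p0, p2) → 6.5303
  f18: (p5, p10, p13) → 49.9214
  f19: (p5, p10, p14) → 64.2572
  f20: (p5, p1, p14) → 16.2110
  f21: (p5, p9, p13) → 48.1438
  f22: (p5, p9, p1) → 36.9319
Σ area = 935.355

Euler: V−E+F = 13−33+22 = 2.

facets=22 area=935.355


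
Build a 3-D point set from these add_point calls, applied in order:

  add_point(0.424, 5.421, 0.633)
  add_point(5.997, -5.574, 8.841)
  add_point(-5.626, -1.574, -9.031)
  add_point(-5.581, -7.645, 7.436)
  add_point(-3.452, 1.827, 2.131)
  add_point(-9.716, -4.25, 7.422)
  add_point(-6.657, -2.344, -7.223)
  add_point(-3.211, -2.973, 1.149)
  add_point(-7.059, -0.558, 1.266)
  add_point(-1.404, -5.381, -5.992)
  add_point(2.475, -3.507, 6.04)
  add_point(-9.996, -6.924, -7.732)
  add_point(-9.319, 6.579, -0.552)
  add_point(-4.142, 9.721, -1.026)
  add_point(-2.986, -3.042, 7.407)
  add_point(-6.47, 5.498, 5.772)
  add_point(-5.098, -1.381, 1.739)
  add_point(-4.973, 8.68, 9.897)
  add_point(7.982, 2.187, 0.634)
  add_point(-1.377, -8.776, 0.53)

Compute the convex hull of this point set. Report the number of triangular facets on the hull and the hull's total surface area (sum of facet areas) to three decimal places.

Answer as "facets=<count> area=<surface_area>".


11 of the 20 inputs are extreme points: [1, 2, 3, 5, 9, 11, 12, 13, 17, 18, 19].

Triangle areas on the boundary:
  f1: (p17, p13, p18) → 78.6646
  f2: (p1, p17, p18) → 95.2221
  f3: (p2, p13, p18) → 96.3553
  f4: (p12, p17, p13) → 32.8073
  f5: (p12, p2, p11) → 42.5407
  f6: (p12, p2, p13) → 37.4249
  f7: (p9, p2, p18) → 41.5545
  f8: (p9, p1, p18) → 78.0491
  f9: (p9, p19, p1) → 36.5145
  f10: (p9, p2, p11) → 22.4647
  f11: (p9, p19, p11) → 32.5702
  f12: (p5, p12, p17) → 71.6210
  f13: (p5, p12, p11) → 92.8095
  f14: (p3, p19, p1) → 44.7482
  f15: (p3, p1, p17) → 95.3059
  f16: (p3, p5, p17) → 35.4146
  f17: (p3, p19, p11) → 48.4201
  f18: (p3, p5, p11) → 40.9906
Σ area = 1023.478

Euler: V−E+F = 11−27+18 = 2.

facets=18 area=1023.478


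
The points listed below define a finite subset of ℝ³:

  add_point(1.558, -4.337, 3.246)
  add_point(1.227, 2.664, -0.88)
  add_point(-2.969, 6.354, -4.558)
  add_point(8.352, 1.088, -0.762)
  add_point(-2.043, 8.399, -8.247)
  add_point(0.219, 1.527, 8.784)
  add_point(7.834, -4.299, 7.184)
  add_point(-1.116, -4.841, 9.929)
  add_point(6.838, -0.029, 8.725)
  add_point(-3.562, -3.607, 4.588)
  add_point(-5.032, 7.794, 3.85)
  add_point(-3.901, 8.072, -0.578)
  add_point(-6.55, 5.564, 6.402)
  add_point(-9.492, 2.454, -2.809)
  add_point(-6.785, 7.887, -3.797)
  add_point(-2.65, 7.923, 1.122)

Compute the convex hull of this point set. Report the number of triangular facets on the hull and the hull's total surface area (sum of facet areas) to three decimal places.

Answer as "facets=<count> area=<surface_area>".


Hull vertices (14/16): indices [0, 3, 4, 5, 6, 7, 8, 9, 10, 11, 12, 13, 14, 15].

Triangle areas on the boundary:
  f1: (p12, p7, p13) → 61.7247
  f2: (p0, p4, p13) → 78.4016
  f3: (p0, p4, p3) → 70.5984
  f4: (p14, p4, p13) → 17.3836
  f5: (p14, p12, p13) → 30.2228
  f6: (p9, p7, p13) → 13.9735
  f7: (p9, p0, p13) → 27.3710
  f8: (p9, p0, p7) → 15.7282
  f9: (p10, p14, p12) → 11.8088
  f10: (p5, p12, p7) → 25.4087
  f11: (p5, p8, p7) → 22.4552
  f12: (p5, p10, p12) → 15.0974
  f13: (p5, p10, p8) → 23.7763
  f14: (p6, p0, p7) → 26.3048
  f15: (p6, p8, p7) → 21.1068
  f16: (p6, p0, p3) → 32.7841
  f17: (p6, p8, p3) → 21.7456
  f18: (p11, p14, p4) → 14.1066
  f19: (p11, p10, p14) → 8.2555
  f20: (p15, p8, p3) → 61.8497
  f21: (p15, p10, p8) → 26.3206
  f22: (p15, p11, p10) → 3.7412
  f23: (p15, p4, p3) → 60.6116
  f24: (p15, p11, p4) → 6.3922
Σ area = 697.169

Euler: V−E+F = 14−36+24 = 2.

facets=24 area=697.169


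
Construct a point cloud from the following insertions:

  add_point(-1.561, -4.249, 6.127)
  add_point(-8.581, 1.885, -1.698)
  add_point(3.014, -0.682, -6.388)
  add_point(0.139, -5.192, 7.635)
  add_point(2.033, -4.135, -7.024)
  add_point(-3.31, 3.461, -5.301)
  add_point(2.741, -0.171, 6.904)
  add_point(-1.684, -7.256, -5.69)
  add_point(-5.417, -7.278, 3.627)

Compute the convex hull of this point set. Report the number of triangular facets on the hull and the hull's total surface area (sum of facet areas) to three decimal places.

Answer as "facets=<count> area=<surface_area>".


9 of the 9 inputs are extreme points: [0, 1, 2, 3, 4, 5, 6, 7, 8].

Facet areas (half cross-product norm):
  f1: (p7, p8, p1) → 52.1518
  f2: (p7, p3, p8) → 34.9729
  f3: (p0, p8, p1) → 30.4167
  f4: (p0, p3, p8) → 5.6478
  f5: (p0, p6, p1) → 35.9432
  f6: (p0, p6, p3) → 6.9790
  f7: (p4, p7, p3) → 34.1686
  f8: (p4, p6, p2) → 23.7355
  f9: (p4, p6, p3) → 40.9301
  f10: (p5, p6, p1) → 45.4959
  f11: (p5, p6, p2) → 49.9804
  f12: (p5, p4, p2) → 13.2099
  f13: (p5, p7, p1) → 35.4977
  f14: (p5, p4, p7) → 23.7592
Σ area = 432.889

Check V−E+F: 9 − 21 + 14 = 2.

facets=14 area=432.889


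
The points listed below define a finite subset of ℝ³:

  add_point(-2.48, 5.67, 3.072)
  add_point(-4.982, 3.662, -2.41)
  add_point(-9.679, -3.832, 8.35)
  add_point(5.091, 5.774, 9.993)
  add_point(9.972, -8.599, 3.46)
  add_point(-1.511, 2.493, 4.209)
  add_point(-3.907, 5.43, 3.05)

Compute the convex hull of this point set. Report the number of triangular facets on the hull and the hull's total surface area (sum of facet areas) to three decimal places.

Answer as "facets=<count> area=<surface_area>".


facets=8 area=533.208

6 of the 7 inputs are extreme points: [0, 1, 2, 3, 4, 6].

Facet areas (half cross-product norm):
  f1: (p3, p4, p2) → 141.0913
  f2: (p1, p4, p2) → 134.2008
  f3: (p1, p3, p4) → 129.4857
  f4: (p6, p3, p2) → 68.3632
  f5: (p6, p1, p2) → 35.2766
  f6: (p0, p1, p3) → 15.6999
  f7: (p0, p6, p3) → 4.9954
  f8: (p0, p6, p1) → 4.0953
Σ area = 533.208

Euler characteristic 6−12+8 = 2 ✓


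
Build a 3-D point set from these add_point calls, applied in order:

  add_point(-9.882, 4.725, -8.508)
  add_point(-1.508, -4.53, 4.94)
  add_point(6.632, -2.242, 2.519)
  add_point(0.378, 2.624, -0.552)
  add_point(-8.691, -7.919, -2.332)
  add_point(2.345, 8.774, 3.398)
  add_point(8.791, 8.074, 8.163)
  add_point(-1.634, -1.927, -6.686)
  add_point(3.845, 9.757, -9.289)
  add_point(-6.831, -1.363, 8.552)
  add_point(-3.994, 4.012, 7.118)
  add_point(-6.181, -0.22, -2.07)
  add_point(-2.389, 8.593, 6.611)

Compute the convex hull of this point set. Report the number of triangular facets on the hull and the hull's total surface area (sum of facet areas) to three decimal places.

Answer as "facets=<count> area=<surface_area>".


facets=16 area=1006.081

10 of the 13 inputs are extreme points: [0, 1, 2, 4, 5, 6, 7, 8, 9, 12].

Area of each hull facet:
  f1: (p9, p4, p0) → 90.4235
  f2: (p7, p4, p0) → 54.7503
  f3: (p7, p8, p0) → 68.2735
  f4: (p12, p9, p0) → 93.4699
  f5: (p12, p9, p6) → 59.0218
  f6: (p12, p8, p0) → 114.0495
  f7: (p1, p9, p6) → 59.4636
  f8: (p1, p9, p4) → 38.6012
  f9: (p2, p8, p6) → 98.7493
  f10: (p2, p7, p8) → 80.9822
  f11: (p2, p1, p6) → 50.7443
  f12: (p2, p7, p4) → 62.7735
  f13: (p2, p1, p4) → 40.6407
  f14: (p5, p8, p6) → 44.6664
  f15: (p5, p12, p6) → 21.7610
  f16: (p5, p12, p8) → 27.7105
Σ area = 1006.081

Check V−E+F: 10 − 24 + 16 = 2.


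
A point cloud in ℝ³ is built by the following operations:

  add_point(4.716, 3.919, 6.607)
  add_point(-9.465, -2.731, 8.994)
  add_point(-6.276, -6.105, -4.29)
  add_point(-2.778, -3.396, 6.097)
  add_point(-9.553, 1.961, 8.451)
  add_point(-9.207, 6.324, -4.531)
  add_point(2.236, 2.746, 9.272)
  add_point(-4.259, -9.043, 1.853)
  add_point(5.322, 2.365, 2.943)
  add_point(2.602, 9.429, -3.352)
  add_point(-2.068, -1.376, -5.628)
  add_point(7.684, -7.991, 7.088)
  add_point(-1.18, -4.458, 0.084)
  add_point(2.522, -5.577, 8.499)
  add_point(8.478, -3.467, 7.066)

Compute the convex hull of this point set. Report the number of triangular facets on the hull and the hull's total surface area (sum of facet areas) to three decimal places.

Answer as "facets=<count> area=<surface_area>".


12 of the 15 inputs are extreme points: [0, 1, 2, 4, 5, 6, 7, 9, 10, 11, 13, 14].

Triangle areas on the boundary:
  f1: (p5, p9, p4) → 84.0216
  f2: (p6, p9, p4) → 84.6128
  f3: (p1, p6, p4) → 27.9537
  f4: (p1, p5, p4) → 29.2960
  f5: (p0, p9, p14) → 40.0096
  f6: (p0, p6, p14) → 15.8732
  f7: (p0, p6, p9) → 17.2460
  f8: (p11, p1, p7) → 70.4543
  f9: (p11, p6, p14) → 17.3589
  f10: (p11, p9, p14) → 30.0880
  f11: (p2, p1, p7) → 37.8440
  f12: (p2, p1, p5) → 86.5891
  f13: (p2, p11, p7) → 38.1000
  f14: (p13, p1, p6) → 49.6961
  f15: (p13, p11, p6) → 21.7798
  f16: (p13, p11, p1) → 10.2110
  f17: (p10, p11, p9) → 103.9135
  f18: (p10, p2, p11) → 55.9662
  f19: (p10, p5, p9) → 57.6185
  f20: (p10, p2, p5) → 34.0651
Σ area = 912.697

Euler: V−E+F = 12−30+20 = 2.

facets=20 area=912.697


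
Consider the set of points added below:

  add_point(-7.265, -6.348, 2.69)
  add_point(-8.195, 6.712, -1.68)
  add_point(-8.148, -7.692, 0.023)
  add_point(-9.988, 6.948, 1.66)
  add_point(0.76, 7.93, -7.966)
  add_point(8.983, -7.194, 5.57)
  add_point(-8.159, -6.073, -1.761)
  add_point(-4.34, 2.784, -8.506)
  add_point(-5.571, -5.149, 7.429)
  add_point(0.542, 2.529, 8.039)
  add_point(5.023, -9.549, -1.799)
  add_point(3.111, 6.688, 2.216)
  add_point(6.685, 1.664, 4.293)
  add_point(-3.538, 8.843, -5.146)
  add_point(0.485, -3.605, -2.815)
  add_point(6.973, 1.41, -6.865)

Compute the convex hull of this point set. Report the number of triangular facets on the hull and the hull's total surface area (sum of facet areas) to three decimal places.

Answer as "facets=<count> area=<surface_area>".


14 of the 16 inputs are extreme points: [1, 2, 3, 4, 5, 6, 7, 8, 9, 10, 11, 12, 13, 15].

Facet areas (half cross-product norm):
  f1: (p11, p13, p3) → 48.2262
  f2: (p2, p10, p5) → 55.7524
  f3: (p2, p8, p5) → 60.3529
  f4: (p2, p8, p3) → 56.9805
  f5: (p9, p8, p3) → 61.9787
  f6: (p9, p11, p3) → 47.6437
  f7: (p9, p8, p5) → 63.2785
  f8: (p15, p7, p10) → 70.4016
  f9: (p15, p10, p5) → 53.1090
  f10: (p1, p13, p3) → 6.6032
  f11: (p1, p7, p13) → 21.4199
  f12: (p6, p7, p10) → 79.6123
  f13: (p6, p2, p10) → 16.1718
  f14: (p6, p2, p3) → 14.5468
  f15: (p6, p1, p3) → 24.2225
  f16: (p6, p1, p7) → 49.9397
  f17: (p12, p9, p5) → 32.3839
  f18: (p12, p9, p11) → 21.6791
  f19: (p12, p15, p5) → 51.2675
  f20: (p12, p15, p11) → 34.7871
  f21: (p4, p11, p13) → 26.0449
  f22: (p4, p15, p11) → 44.6278
  f23: (p4, p7, p13) → 17.2652
  f24: (p4, p15, p7) → 32.9533
Σ area = 991.249

Check V−E+F: 14 − 36 + 24 = 2.

facets=24 area=991.249


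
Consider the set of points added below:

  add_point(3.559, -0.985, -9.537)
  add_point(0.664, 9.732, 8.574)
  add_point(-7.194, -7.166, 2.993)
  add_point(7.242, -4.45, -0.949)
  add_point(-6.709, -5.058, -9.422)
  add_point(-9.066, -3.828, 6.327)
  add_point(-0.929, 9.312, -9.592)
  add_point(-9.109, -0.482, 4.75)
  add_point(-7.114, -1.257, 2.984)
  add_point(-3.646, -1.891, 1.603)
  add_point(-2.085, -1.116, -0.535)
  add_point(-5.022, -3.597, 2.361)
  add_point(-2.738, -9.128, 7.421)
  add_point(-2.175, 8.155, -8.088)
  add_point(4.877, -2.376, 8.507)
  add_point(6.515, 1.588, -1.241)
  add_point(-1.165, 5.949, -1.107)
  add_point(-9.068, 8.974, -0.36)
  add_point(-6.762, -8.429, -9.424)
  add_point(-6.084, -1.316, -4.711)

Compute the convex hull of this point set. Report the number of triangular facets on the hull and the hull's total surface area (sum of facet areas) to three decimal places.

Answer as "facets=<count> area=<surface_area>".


facets=22 area=1169.981

Extreme-point indices: [0, 1, 2, 3, 4, 5, 6, 7, 12, 14, 15, 17, 18] — 13 of 20 on the boundary.

Per-facet area ½‖(b−a)×(c−a)‖:
  f1: (p12, p18, p3) → 108.0604
  f2: (p17, p1, p7) → 68.5183
  f3: (p17, p6, p1) → 81.4467
  f4: (p17, p18, p7) → 88.2269
  f5: (p15, p6, p1) → 94.5891
  f6: (p0, p18, p3) → 63.1644
  f7: (p0, p18, p6) → 69.8451
  f8: (p0, p15, p3) → 27.3885
  f9: (p0, p15, p6) → 51.1332
  f10: (p14, p12, p3) → 50.9025
  f11: (p14, p12, p1) → 60.7107
  f12: (p14, p15, p3) → 29.7899
  f13: (p14, p15, p1) → 65.2032
  f14: (p5, p18, p7) → 30.2904
  f15: (p5, p1, p7) → 23.2706
  f16: (p5, p12, p1) → 70.0006
  f17: (p4, p18, p6) → 9.3662
  f18: (p4, p17, p6) → 91.5314
  f19: (p4, p17, p18) → 15.8692
  f20: (p2, p12, p18) → 32.3918
  f21: (p2, p5, p18) → 21.5806
  f22: (p2, p5, p12) → 16.7019
Σ area = 1169.981

Euler: V−E+F = 13−33+22 = 2.


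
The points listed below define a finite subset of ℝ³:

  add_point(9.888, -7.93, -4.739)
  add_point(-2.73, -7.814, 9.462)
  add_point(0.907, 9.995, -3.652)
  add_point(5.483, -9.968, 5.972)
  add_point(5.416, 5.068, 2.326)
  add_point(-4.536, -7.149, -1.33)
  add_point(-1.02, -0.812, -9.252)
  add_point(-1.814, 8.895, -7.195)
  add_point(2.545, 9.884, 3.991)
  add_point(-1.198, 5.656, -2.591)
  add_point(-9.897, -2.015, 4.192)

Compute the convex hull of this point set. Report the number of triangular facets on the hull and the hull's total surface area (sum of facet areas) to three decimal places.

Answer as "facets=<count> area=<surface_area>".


Hull vertices (10/11): indices [0, 1, 2, 3, 4, 5, 6, 7, 8, 10].

Per-facet area ½‖(b−a)×(c−a)‖:
  f1: (p5, p6, p10) → 47.3368
  f2: (p5, p6, p0) → 70.8838
  f3: (p7, p6, p10) → 79.5780
  f4: (p7, p8, p10) → 98.6775
  f5: (p7, p8, p2) → 8.7560
  f6: (p7, p2, p0) → 46.1858
  f7: (p7, p6, p0) → 59.4557
  f8: (p3, p5, p0) → 72.0539
  f9: (p4, p2, p0) → 66.0099
  f10: (p4, p8, p2) → 22.5524
  f11: (p4, p3, p0) → 84.0917
  f12: (p4, p3, p8) → 30.6673
  f13: (p1, p5, p10) → 45.0653
  f14: (p1, p3, p5) → 49.1663
  f15: (p1, p8, p10) → 90.9153
  f16: (p1, p3, p8) → 87.5687
Σ area = 958.964

Check V−E+F: 10 − 24 + 16 = 2.

facets=16 area=958.964


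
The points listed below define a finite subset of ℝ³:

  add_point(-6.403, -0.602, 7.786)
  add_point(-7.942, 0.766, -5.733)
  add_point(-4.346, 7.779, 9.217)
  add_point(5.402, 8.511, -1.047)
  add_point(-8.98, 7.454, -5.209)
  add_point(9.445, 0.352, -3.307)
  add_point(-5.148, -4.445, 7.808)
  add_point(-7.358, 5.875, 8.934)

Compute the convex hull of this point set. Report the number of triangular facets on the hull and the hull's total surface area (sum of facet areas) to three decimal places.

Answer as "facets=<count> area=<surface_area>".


facets=12 area=685.055

Hull vertices (8/8): indices [0, 1, 2, 3, 4, 5, 6, 7].

Triangle areas on the boundary:
  f1: (p2, p6, p5) → 113.6609
  f2: (p3, p5, p4) → 67.4918
  f3: (p3, p2, p4) → 94.3502
  f4: (p3, p2, p5) → 60.1602
  f5: (p1, p5, p4) → 58.7959
  f6: (p1, p6, p5) → 122.8162
  f7: (p7, p2, p4) → 25.4297
  f8: (p7, p2, p6) → 17.7640
  f9: (p7, p1, p4) → 48.5545
  f10: (p0, p1, p6) → 27.3878
  f11: (p0, p7, p6) → 3.2694
  f12: (p0, p7, p1) → 45.3739
Σ area = 685.055

Euler characteristic 8−18+12 = 2 ✓


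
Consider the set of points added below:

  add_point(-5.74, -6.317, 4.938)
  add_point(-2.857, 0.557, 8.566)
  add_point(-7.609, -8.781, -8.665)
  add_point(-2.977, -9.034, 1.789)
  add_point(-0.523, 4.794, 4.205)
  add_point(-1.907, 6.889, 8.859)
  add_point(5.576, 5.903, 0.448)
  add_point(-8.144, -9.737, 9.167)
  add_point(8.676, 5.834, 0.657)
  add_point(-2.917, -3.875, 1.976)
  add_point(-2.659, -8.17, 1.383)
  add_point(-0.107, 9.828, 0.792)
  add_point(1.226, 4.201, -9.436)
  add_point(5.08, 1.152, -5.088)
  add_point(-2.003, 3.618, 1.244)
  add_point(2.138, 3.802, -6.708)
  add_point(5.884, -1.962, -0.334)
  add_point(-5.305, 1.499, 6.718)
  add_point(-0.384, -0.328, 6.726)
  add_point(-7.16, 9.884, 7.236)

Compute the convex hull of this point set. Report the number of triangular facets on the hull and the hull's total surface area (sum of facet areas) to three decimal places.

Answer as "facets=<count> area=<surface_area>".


facets=20 area=1023.652

Hull vertices (12/20): indices [1, 2, 3, 5, 7, 8, 11, 12, 13, 16, 18, 19].

Triangle areas on the boundary:
  f1: (p2, p19, p7) → 174.2791
  f2: (p2, p12, p19) → 153.2149
  f3: (p5, p19, p7) → 54.9010
  f4: (p11, p12, p8) → 53.8273
  f5: (p11, p12, p19) → 41.4763
  f6: (p11, p5, p8) → 42.2454
  f7: (p11, p5, p19) → 26.7475
  f8: (p3, p2, p7) → 44.2394
  f9: (p16, p3, p2) → 65.4045
  f10: (p16, p3, p7) → 40.1493
  f11: (p18, p5, p8) → 47.2622
  f12: (p18, p16, p7) → 53.9723
  f13: (p18, p16, p8) → 39.9382
  f14: (p13, p2, p12) → 51.3895
  f15: (p13, p16, p2) → 47.3349
  f16: (p13, p12, p8) → 24.0741
  f17: (p13, p16, p8) → 22.3126
  f18: (p1, p5, p7) → 12.3756
  f19: (p1, p18, p7) → 18.4072
  f20: (p1, p18, p5) → 10.1010
Σ area = 1023.652

Check V−E+F: 12 − 30 + 20 = 2.


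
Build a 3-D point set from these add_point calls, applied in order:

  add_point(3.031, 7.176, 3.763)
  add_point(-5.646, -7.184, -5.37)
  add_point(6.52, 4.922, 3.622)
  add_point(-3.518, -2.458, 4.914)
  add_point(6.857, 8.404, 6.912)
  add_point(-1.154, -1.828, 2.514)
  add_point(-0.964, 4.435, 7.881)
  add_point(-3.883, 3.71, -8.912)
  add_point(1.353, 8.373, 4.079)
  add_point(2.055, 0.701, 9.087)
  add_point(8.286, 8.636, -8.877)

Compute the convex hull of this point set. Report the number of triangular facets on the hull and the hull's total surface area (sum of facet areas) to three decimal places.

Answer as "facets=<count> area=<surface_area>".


9 of the 11 inputs are extreme points: [1, 2, 3, 4, 6, 7, 8, 9, 10].

Per-facet area ½‖(b−a)×(c−a)‖:
  f1: (p7, p10, p1) → 66.1975
  f2: (p2, p10, p1) → 125.3883
  f3: (p2, p9, p1) → 74.5293
  f4: (p2, p4, p10) → 28.4229
  f5: (p2, p4, p9) → 19.7248
  f6: (p6, p4, p9) → 21.5079
  f7: (p3, p9, p1) → 26.8954
  f8: (p3, p6, p9) → 18.2448
  f9: (p3, p7, p1) → 66.0719
  f10: (p3, p6, p7) → 60.0229
  f11: (p8, p6, p7) → 42.8443
  f12: (p8, p6, p4) → 18.3678
  f13: (p8, p7, p10) → 86.5535
  f14: (p8, p4, p10) → 45.4833
Σ area = 700.255

Check V−E+F: 9 − 21 + 14 = 2.

facets=14 area=700.255


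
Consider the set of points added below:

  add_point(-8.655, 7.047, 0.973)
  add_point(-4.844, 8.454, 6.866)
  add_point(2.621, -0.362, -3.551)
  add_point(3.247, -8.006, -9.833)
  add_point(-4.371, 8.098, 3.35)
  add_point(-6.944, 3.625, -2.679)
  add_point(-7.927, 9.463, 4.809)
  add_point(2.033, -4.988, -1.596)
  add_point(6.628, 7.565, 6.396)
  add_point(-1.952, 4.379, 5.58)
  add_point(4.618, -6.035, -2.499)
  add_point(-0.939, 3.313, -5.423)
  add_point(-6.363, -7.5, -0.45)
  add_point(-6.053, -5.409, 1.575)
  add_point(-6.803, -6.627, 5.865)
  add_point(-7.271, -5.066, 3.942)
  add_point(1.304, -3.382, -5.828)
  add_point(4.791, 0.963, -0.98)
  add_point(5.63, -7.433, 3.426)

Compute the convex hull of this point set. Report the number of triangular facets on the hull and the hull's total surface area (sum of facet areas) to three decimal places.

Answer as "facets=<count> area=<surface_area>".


facets=22 area=871.632

Hull vertices (13/19): indices [0, 1, 3, 5, 6, 8, 10, 11, 12, 14, 15, 17, 18].

Per-facet area ½‖(b−a)×(c−a)‖:
  f1: (p14, p1, p8) → 87.6500
  f2: (p6, p1, p8) → 13.3295
  f3: (p6, p11, p0) → 20.1924
  f4: (p6, p11, p8) → 89.8205
  f5: (p6, p14, p0) → 32.9837
  f6: (p6, p14, p1) → 29.0533
  f7: (p18, p14, p8) → 97.1978
  f8: (p18, p12, p3) → 74.9675
  f9: (p18, p12, p14) → 39.1029
  f10: (p5, p11, p0) → 13.8360
  f11: (p5, p11, p3) → 37.2496
  f12: (p5, p12, p0) → 25.7608
  f13: (p5, p12, p3) → 76.1947
  f14: (p17, p3, p8) → 5.5372
  f15: (p17, p11, p8) → 35.7668
  f16: (p17, p11, p3) → 46.4504
  f17: (p15, p14, p0) → 9.5141
  f18: (p15, p12, p0) → 30.7677
  f19: (p15, p12, p14) → 6.0749
  f20: (p10, p3, p8) → 41.7751
  f21: (p10, p18, p8) → 47.2624
  f22: (p10, p18, p3) → 11.1441
Σ area = 871.632

Euler: V−E+F = 13−33+22 = 2.


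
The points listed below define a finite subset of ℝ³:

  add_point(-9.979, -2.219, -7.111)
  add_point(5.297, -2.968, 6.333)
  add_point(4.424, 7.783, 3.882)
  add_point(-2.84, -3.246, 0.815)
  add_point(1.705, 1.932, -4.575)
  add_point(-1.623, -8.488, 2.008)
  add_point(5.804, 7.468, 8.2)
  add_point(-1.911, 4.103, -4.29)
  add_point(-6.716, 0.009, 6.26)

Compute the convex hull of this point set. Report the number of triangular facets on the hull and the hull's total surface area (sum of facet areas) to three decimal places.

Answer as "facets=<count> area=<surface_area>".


facets=12 area=597.127

Extreme-point indices: [0, 1, 2, 4, 5, 6, 7, 8] — 8 of 9 on the boundary.

Area of each hull facet:
  f1: (p8, p5, p0) → 69.0857
  f2: (p8, p2, p6) → 31.3054
  f3: (p4, p5, p0) → 73.8651
  f4: (p7, p4, p0) → 21.2436
  f5: (p7, p4, p2) → 22.3274
  f6: (p7, p8, p0) → 62.9796
  f7: (p7, p8, p2) → 64.3232
  f8: (p1, p4, p5) → 57.2451
  f9: (p1, p8, p6) → 64.4963
  f10: (p1, p8, p5) → 50.9346
  f11: (p1, p2, p6) → 23.9592
  f12: (p1, p4, p2) → 55.3621
Σ area = 597.127

Euler characteristic 8−18+12 = 2 ✓


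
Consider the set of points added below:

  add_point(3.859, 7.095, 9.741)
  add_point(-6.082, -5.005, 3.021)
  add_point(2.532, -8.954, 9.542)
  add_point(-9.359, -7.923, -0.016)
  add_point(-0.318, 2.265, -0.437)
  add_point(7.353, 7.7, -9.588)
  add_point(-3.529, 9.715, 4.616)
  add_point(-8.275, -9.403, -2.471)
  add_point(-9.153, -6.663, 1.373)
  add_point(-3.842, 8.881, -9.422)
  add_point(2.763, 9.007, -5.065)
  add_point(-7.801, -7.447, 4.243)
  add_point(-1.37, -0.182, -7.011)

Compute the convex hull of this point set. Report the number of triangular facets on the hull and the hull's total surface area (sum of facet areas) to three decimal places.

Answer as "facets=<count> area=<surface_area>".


facets=18 area=1047.231

Hull vertices (11/13): indices [0, 2, 3, 5, 6, 7, 8, 9, 10, 11, 12].

Per-facet area ½‖(b−a)×(c−a)‖:
  f1: (p2, p0, p5) → 158.1572
  f2: (p11, p0, p6) → 82.6366
  f3: (p11, p2, p0) → 94.1761
  f4: (p7, p9, p3) → 30.6243
  f5: (p7, p2, p5) → 190.5227
  f6: (p7, p11, p3) → 5.1378
  f7: (p7, p11, p2) → 36.4974
  f8: (p10, p9, p5) → 25.4874
  f9: (p10, p9, p6) → 45.7699
  f10: (p10, p0, p5) → 39.2261
  f11: (p10, p0, p6) → 54.1650
  f12: (p8, p11, p3) → 2.6112
  f13: (p8, p11, p6) → 28.7149
  f14: (p8, p9, p3) → 18.3225
  f15: (p8, p9, p6) → 120.1023
  f16: (p12, p9, p5) → 51.1861
  f17: (p12, p7, p5) → 18.0043
  f18: (p12, p7, p9) → 45.8893
Σ area = 1047.231

Check V−E+F: 11 − 27 + 18 = 2.


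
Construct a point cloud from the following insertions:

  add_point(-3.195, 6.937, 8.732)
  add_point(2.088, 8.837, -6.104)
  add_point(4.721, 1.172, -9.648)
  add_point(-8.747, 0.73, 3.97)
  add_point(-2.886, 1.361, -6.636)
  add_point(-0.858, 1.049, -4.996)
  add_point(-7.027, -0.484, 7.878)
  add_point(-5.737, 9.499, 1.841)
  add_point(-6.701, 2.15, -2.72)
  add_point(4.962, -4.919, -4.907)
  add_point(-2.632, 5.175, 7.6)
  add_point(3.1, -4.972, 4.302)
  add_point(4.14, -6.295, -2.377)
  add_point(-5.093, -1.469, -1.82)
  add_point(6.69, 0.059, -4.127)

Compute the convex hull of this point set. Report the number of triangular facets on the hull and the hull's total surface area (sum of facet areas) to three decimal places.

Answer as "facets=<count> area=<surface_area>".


facets=22 area=701.438

Hull vertices (13/15): indices [0, 1, 2, 3, 4, 6, 7, 8, 9, 11, 12, 13, 14].

Area of each hull facet:
  f1: (p0, p7, p3) → 33.9344
  f2: (p11, p0, p14) → 74.1063
  f3: (p6, p0, p3) → 18.6282
  f4: (p6, p11, p0) → 48.8460
  f5: (p8, p7, p3) → 29.7145
  f6: (p1, p0, p14) → 79.4205
  f7: (p1, p0, p7) → 40.1610
  f8: (p1, p8, p7) → 45.6221
  f9: (p1, p8, p4) → 24.2279
  f10: (p13, p6, p3) → 14.4223
  f11: (p13, p8, p3) → 13.9509
  f12: (p13, p8, p4) → 10.8784
  f13: (p12, p11, p14) → 24.1553
  f14: (p12, p6, p11) → 34.6380
  f15: (p12, p13, p6) → 49.9135
  f16: (p2, p1, p14) → 26.2253
  f17: (p2, p1, p4) → 32.4292
  f18: (p9, p13, p4) → 30.3120
  f19: (p9, p12, p13) → 15.5789
  f20: (p9, p2, p4) → 31.0904
  f21: (p9, p12, p14) → 7.3293
  f22: (p9, p2, p14) → 15.8537
Σ area = 701.438

Euler characteristic 13−33+22 = 2 ✓


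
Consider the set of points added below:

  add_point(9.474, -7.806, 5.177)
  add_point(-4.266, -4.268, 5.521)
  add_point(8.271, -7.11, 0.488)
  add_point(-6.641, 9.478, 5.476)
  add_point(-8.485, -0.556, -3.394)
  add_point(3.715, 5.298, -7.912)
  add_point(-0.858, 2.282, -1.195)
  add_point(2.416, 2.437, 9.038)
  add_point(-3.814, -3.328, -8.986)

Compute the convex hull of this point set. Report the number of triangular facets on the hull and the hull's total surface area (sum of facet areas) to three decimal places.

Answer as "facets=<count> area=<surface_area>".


Points on the hull: [0, 1, 2, 3, 4, 5, 7, 8] (8 of 9).

Per-facet area ½‖(b−a)×(c−a)‖:
  f1: (p1, p3, p4) → 66.7745
  f2: (p1, p8, p4) → 39.8589
  f3: (p1, p8, p0) → 103.1350
  f4: (p5, p3, p4) → 94.2086
  f5: (p5, p8, p4) → 44.7478
  f6: (p7, p1, p0) → 63.3788
  f7: (p7, p1, p3) → 59.2596
  f8: (p7, p5, p0) → 109.9552
  f9: (p7, p5, p3) → 97.6639
  f10: (p2, p8, p0) → 23.3897
  f11: (p2, p5, p0) → 27.4037
  f12: (p2, p5, p8) → 84.2294
Σ area = 814.005

Check V−E+F: 8 − 18 + 12 = 2.

facets=12 area=814.005


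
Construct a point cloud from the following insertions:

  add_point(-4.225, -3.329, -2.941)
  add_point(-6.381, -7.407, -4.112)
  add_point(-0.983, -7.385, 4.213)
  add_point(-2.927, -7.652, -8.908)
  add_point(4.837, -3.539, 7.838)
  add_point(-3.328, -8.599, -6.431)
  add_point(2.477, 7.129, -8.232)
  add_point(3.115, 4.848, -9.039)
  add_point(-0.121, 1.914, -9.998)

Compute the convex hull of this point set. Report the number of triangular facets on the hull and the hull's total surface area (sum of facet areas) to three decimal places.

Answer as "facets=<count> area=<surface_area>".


facets=14 area=462.752

Extreme-point indices: [0, 1, 2, 3, 4, 5, 6, 7, 8] — 9 of 9 on the boundary.

Per-facet area ½‖(b−a)×(c−a)‖:
  f1: (p8, p6, p1) → 27.3357
  f2: (p0, p6, p1) → 19.6064
  f3: (p0, p6, p4) → 95.0702
  f4: (p3, p5, p1) → 4.5235
  f5: (p3, p8, p1) → 28.9869
  f6: (p3, p5, p4) → 18.6022
  f7: (p2, p0, p1) → 21.0268
  f8: (p2, p0, p4) → 31.5307
  f9: (p2, p5, p1) → 19.8667
  f10: (p2, p5, p4) → 32.3857
  f11: (p7, p8, p6) → 4.9001
  f12: (p7, p3, p8) → 13.3046
  f13: (p7, p6, p4) → 23.4453
  f14: (p7, p3, p4) → 122.1676
Σ area = 462.752

Euler: V−E+F = 9−21+14 = 2.


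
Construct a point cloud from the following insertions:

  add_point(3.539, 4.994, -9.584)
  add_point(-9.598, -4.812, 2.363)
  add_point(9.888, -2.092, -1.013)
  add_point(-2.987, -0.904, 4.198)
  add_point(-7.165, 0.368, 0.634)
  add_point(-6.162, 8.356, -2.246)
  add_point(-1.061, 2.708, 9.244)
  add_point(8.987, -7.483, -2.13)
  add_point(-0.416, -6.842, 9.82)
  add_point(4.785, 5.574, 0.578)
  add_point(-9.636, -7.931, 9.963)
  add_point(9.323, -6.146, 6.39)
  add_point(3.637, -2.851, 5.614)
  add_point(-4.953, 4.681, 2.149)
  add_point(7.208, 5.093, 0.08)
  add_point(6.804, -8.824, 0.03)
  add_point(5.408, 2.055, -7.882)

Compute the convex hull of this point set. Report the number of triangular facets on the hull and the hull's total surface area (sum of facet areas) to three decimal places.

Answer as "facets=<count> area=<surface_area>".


13 of the 17 inputs are extreme points: [0, 1, 2, 5, 6, 7, 8, 9, 10, 11, 14, 15, 16].

Triangle areas on the boundary:
  f1: (p6, p5, p10) → 93.4853
  f2: (p14, p0, p2) → 40.0310
  f3: (p14, p0, p5) → 62.7452
  f4: (p16, p0, p2) → 7.5648
  f5: (p16, p7, p2) → 25.0747
  f6: (p16, p7, p0) → 4.3463
  f7: (p11, p7, p2) → 22.5189
  f8: (p11, p14, p2) → 31.2749
  f9: (p11, p14, p6) → 74.9250
  f10: (p1, p7, p0) → 141.0474
  f11: (p1, p0, p5) → 89.9369
  f12: (p1, p5, p10) → 45.0608
  f13: (p9, p6, p5) → 61.0950
  f14: (p9, p14, p5) → 6.3414
  f15: (p9, p14, p6) → 10.6491
  f16: (p8, p6, p10) → 44.4604
  f17: (p8, p11, p6) → 49.6038
  f18: (p15, p11, p7) → 12.0873
  f19: (p15, p8, p11) → 37.9430
  f20: (p15, p8, p10) → 46.8112
  f21: (p15, p1, p10) → 69.9571
  f22: (p15, p1, p7) → 22.3892
Σ area = 999.349

Check V−E+F: 13 − 33 + 22 = 2.

facets=22 area=999.349


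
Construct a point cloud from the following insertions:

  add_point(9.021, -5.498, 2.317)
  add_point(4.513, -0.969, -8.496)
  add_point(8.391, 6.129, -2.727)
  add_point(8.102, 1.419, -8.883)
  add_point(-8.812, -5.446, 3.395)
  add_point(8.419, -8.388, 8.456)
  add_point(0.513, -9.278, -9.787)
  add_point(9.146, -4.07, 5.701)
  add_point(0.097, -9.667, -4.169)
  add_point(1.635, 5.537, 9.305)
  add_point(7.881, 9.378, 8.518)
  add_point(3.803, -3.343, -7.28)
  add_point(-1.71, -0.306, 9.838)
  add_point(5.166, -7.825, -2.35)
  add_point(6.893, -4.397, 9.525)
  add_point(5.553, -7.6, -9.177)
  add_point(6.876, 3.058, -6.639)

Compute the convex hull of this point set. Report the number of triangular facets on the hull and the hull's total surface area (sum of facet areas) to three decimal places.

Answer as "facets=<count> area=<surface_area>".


Hull vertices (15/17): indices [0, 1, 2, 3, 4, 5, 6, 7, 8, 9, 10, 12, 14, 15, 16].

Per-facet area ½‖(b−a)×(c−a)‖:
  f1: (p8, p6, p4) → 27.1008
  f2: (p9, p12, p4) → 26.7567
  f3: (p5, p10, p7) → 25.7692
  f4: (p5, p12, p4) → 70.0721
  f5: (p5, p8, p4) → 93.3275
  f6: (p5, p8, p6) → 26.7309
  f7: (p1, p6, p4) → 77.0482
  f8: (p1, p16, p4) → 44.1776
  f9: (p3, p1, p16) → 6.5379
  f10: (p3, p1, p6) → 11.0534
  f11: (p2, p9, p10) → 43.2002
  f12: (p2, p3, p16) → 5.1585
  f13: (p2, p16, p4) → 52.9519
  f14: (p2, p9, p4) → 112.3145
  f15: (p2, p10, p7) → 71.3356
  f16: (p14, p5, p10) → 15.6107
  f17: (p14, p5, p12) → 14.7896
  f18: (p14, p9, p10) → 41.3613
  f19: (p14, p9, p12) → 32.0875
  f20: (p15, p5, p6) → 46.2912
  f21: (p15, p3, p6) → 20.7410
  f22: (p0, p5, p7) → 9.3819
  f23: (p0, p15, p5) → 27.3847
  f24: (p0, p15, p3) → 54.9775
  f25: (p0, p2, p7) → 23.3161
  f26: (p0, p2, p3) → 47.7867
Σ area = 1027.263

Euler: V−E+F = 15−39+26 = 2.

facets=26 area=1027.263


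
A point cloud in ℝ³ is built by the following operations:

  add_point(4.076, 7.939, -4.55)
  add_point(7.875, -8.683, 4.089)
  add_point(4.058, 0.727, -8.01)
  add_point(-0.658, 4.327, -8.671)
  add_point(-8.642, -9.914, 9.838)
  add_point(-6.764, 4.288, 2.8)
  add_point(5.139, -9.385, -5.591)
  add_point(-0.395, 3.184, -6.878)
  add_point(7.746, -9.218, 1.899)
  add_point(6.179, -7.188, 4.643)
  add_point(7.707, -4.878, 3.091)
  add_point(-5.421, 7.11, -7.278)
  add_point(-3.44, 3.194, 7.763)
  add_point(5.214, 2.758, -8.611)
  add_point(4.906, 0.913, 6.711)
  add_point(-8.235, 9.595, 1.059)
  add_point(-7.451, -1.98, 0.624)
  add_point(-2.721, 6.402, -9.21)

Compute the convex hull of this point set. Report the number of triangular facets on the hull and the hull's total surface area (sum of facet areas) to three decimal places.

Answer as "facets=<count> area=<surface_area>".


facets=22 area=1085.230

Hull vertices (13/18): indices [0, 1, 4, 6, 8, 10, 11, 12, 13, 14, 15, 16, 17].

Area of each hull facet:
  f1: (p14, p1, p4) → 87.1661
  f2: (p12, p15, p4) → 64.8429
  f3: (p12, p14, p4) → 61.6211
  f4: (p12, p14, p15) → 38.7642
  f5: (p0, p14, p15) → 88.2445
  f6: (p0, p11, p15) → 45.3210
  f7: (p0, p11, p17) → 13.6164
  f8: (p16, p6, p17) → 105.2061
  f9: (p16, p11, p17) → 19.4578
  f10: (p16, p6, p4) → 96.7309
  f11: (p16, p15, p4) → 56.0534
  f12: (p16, p11, p15) → 50.1771
  f13: (p13, p6, p17) → 49.8179
  f14: (p13, p0, p17) → 26.3136
  f15: (p10, p14, p1) → 11.0422
  f16: (p10, p0, p14) → 49.0701
  f17: (p10, p13, p0) → 47.3414
  f18: (p8, p13, p6) → 48.5711
  f19: (p8, p1, p4) → 19.1784
  f20: (p8, p6, p4) → 71.7975
  f21: (p8, p10, p1) → 4.4445
  f22: (p8, p10, p13) → 30.4513
Σ area = 1085.230

Euler characteristic 13−33+22 = 2 ✓
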